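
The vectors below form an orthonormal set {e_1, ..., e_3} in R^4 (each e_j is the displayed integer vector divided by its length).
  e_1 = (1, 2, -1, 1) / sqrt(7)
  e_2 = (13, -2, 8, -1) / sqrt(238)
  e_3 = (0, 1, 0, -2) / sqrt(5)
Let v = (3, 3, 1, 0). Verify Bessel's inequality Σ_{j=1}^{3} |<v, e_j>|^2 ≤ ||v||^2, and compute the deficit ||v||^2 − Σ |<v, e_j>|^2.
Σ |<v, e_j>|^2 = 3061/170; ||v||^2 = 19; deficit = 169/170

Write each e_j = u_j / sqrt(<u_j, u_j>) where u_j is the displayed integer vector. Then <v, e_j> = <v, u_j> / sqrt(<u_j, u_j>), so |<v, e_j>|^2 = <v, u_j>^2 / <u_j, u_j>.
Coefficients: <v, e_1> = 8/sqrt(7), <v, e_2> = 41/sqrt(238), <v, e_3> = 3/sqrt(5).
Square and sum: Σ |<v, e_j>|^2 = 3061/170.
Compute ||v||^2 = v·v = 19.
Deficit = 19 − 3061/170 = 169/170 ≥ 0, confirming Bessel's inequality. (The deficit equals ||v − Σ <v,e_j> e_j||^2, the squared distance from v to span{e_j}.)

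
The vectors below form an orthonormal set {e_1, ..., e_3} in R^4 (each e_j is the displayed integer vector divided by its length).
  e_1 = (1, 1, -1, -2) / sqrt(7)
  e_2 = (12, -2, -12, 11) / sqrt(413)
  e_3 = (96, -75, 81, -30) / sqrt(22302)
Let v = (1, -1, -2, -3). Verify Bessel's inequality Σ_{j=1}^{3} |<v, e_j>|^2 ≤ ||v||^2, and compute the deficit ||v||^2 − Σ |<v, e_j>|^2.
Σ |<v, e_j>|^2 = 135/14; ||v||^2 = 15; deficit = 75/14

Write each e_j = u_j / sqrt(<u_j, u_j>) where u_j is the displayed integer vector. Then <v, e_j> = <v, u_j> / sqrt(<u_j, u_j>), so |<v, e_j>|^2 = <v, u_j>^2 / <u_j, u_j>.
Coefficients: <v, e_1> = 8/sqrt(7), <v, e_2> = 5/sqrt(413), <v, e_3> = 99/sqrt(22302).
Square and sum: Σ |<v, e_j>|^2 = 135/14.
Compute ||v||^2 = v·v = 15.
Deficit = 15 − 135/14 = 75/14 ≥ 0, confirming Bessel's inequality. (The deficit equals ||v − Σ <v,e_j> e_j||^2, the squared distance from v to span{e_j}.)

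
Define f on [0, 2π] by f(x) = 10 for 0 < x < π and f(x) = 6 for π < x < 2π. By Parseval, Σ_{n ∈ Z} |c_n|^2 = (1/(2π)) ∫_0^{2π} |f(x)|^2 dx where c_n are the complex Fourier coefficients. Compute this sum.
Σ |c_n|^2 = 68

Parseval equates the L^2 energy of f (normalised by 1/(2π)) with the ℓ^2 sum of its Fourier coefficients: (1/(2π)) ∫_0^{2π} |f|^2 = Σ |c_n|^2.
Compute the left side: (1/(2π)) [∫_0^π 10^2 dx + ∫_π^{2π} 6^2 dx] = (1/(2π)) · (100π + 36π) = (100 + 36)/2 = 68.
So Σ_{n ∈ Z} |c_n|^2 = 68.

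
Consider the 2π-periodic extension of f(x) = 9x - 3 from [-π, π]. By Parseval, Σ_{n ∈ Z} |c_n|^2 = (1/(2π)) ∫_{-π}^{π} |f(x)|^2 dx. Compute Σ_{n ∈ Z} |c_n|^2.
Σ |c_n|^2 = 27π^2 + 9

Expand and integrate term by term over [-π, π]:
  ∫ (9x)^2 dx = 81·(2π^3/3); ∫ 2·9·(-3)·x dx = 0 (odd integrand); ∫ (-3)^2 dx = 9·2π.
So (1/(2π)) ∫_{-π}^{π} (9x - 3)^2 dx = 81π^2/3 + 9 = 27π^2 + 9.
Parseval ⇒ Σ |c_n|^2 = 27π^2 + 9.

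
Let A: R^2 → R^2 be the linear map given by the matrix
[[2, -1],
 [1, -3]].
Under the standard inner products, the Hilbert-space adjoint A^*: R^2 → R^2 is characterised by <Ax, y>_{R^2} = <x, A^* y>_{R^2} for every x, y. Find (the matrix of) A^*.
A^* = A^T =
[[2, 1],
 [-1, -3]]

For real matrices with standard dot products, the defining identity <Ax, y> = <x, A^* y> gives (Ax)^T y = x^T (A^*) y, i.e. x^T A^T y = x^T (A^*) y. Since this holds for all x, y, we must have A^* = A^T. Therefore
A^* =
[[2, 1],
 [-1, -3]].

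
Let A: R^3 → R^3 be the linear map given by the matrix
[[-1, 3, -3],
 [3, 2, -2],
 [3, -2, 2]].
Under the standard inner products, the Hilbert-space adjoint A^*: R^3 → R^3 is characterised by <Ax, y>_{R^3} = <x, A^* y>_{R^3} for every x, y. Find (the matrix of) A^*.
A^* = A^T =
[[-1, 3, 3],
 [3, 2, -2],
 [-3, -2, 2]]

For real matrices with standard dot products, the defining identity <Ax, y> = <x, A^* y> gives (Ax)^T y = x^T (A^*) y, i.e. x^T A^T y = x^T (A^*) y. Since this holds for all x, y, we must have A^* = A^T. Therefore
A^* =
[[-1, 3, 3],
 [3, 2, -2],
 [-3, -2, 2]].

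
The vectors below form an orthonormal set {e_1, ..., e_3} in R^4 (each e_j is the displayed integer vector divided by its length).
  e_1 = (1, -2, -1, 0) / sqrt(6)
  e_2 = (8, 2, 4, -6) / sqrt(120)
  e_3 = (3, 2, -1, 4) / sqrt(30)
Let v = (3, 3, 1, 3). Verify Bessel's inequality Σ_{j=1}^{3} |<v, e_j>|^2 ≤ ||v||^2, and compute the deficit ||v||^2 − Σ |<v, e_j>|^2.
Σ |<v, e_j>|^2 = 82/3; ||v||^2 = 28; deficit = 2/3

Write each e_j = u_j / sqrt(<u_j, u_j>) where u_j is the displayed integer vector. Then <v, e_j> = <v, u_j> / sqrt(<u_j, u_j>), so |<v, e_j>|^2 = <v, u_j>^2 / <u_j, u_j>.
Coefficients: <v, e_1> = -4/sqrt(6), <v, e_2> = 16/sqrt(120), <v, e_3> = 26/sqrt(30).
Square and sum: Σ |<v, e_j>|^2 = 82/3.
Compute ||v||^2 = v·v = 28.
Deficit = 28 − 82/3 = 2/3 ≥ 0, confirming Bessel's inequality. (The deficit equals ||v − Σ <v,e_j> e_j||^2, the squared distance from v to span{e_j}.)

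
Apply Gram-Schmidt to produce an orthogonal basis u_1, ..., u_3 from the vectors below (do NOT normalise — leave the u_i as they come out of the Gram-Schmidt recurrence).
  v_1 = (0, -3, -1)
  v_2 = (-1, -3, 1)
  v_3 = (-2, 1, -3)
Orthogonal basis:
  u_1 = (0, -3, -1)
  u_2 = (-1, -3/5, 9/5)
  u_3 = (-66/23, 11/23, -33/23)

Apply the Gram-Schmidt recurrence
  u_1 = v_1
  u_i = v_i − Σ_{j<i} ((v_i · u_j) / (u_j · u_j)) · u_j.

Step by step this gives:
  u_1 = (0, -3, -1)
  u_2 = (-1, -3/5, 9/5)
  u_3 = (-66/23, 11/23, -33/23)

Orthogonality check:
  u_2 · u_1 = 0 (should be 0)
  u_3 · u_1 = 0 (should be 0)
  u_3 · u_2 = 0 (should be 0)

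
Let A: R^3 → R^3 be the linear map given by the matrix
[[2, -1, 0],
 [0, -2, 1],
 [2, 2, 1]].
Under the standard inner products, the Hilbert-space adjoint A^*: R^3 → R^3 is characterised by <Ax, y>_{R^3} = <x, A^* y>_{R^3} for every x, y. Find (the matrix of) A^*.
A^* = A^T =
[[2, 0, 2],
 [-1, -2, 2],
 [0, 1, 1]]

For real matrices with standard dot products, the defining identity <Ax, y> = <x, A^* y> gives (Ax)^T y = x^T (A^*) y, i.e. x^T A^T y = x^T (A^*) y. Since this holds for all x, y, we must have A^* = A^T. Therefore
A^* =
[[2, 0, 2],
 [-1, -2, 2],
 [0, 1, 1]].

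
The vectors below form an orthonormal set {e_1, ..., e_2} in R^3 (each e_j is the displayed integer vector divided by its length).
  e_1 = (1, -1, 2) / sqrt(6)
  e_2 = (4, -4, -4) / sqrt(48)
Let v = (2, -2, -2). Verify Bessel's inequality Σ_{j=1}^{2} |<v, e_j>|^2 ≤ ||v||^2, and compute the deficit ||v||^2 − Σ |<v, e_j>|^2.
Σ |<v, e_j>|^2 = 12; ||v||^2 = 12; deficit = 0

Write each e_j = u_j / sqrt(<u_j, u_j>) where u_j is the displayed integer vector. Then <v, e_j> = <v, u_j> / sqrt(<u_j, u_j>), so |<v, e_j>|^2 = <v, u_j>^2 / <u_j, u_j>.
Coefficients: <v, e_1> = 0/sqrt(6), <v, e_2> = 24/sqrt(48).
Square and sum: Σ |<v, e_j>|^2 = 12.
Compute ||v||^2 = v·v = 12.
Deficit = 12 − 12 = 0 ≥ 0, confirming Bessel's inequality. (The deficit equals ||v − Σ <v,e_j> e_j||^2, the squared distance from v to span{e_j}.)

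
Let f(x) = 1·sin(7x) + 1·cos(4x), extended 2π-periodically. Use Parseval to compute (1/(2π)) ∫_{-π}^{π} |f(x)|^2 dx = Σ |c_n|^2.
Σ |c_n|^2 = 1

Expand |f|^2 and use orthogonality of {sin(nx), cos(mx)} on [-π, π]:
  ∫_{-π}^{π} sin(nx)^2 dx = π, ∫ cos(mx)^2 dx = π, and cross terms integrate to 0.
So ∫_{-π}^{π} f(x)^2 dx = 1^2 · π + 1^2 · π = (1 + 1)π.
Divide by 2π: (1 + 1)/2 = 1.
By Parseval, this equals Σ |c_n|^2.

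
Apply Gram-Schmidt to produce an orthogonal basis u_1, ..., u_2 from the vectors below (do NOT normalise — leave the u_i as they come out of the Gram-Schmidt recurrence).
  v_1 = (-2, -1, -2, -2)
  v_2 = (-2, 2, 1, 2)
Orthogonal basis:
  u_1 = (-2, -1, -2, -2)
  u_2 = (-34/13, 22/13, 5/13, 18/13)

Apply the Gram-Schmidt recurrence
  u_1 = v_1
  u_i = v_i − Σ_{j<i} ((v_i · u_j) / (u_j · u_j)) · u_j.

Step by step this gives:
  u_1 = (-2, -1, -2, -2)
  u_2 = (-34/13, 22/13, 5/13, 18/13)

Orthogonality check:
  u_2 · u_1 = 0 (should be 0)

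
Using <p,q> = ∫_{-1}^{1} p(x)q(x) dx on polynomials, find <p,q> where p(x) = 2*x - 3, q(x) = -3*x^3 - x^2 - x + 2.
<p,q> = -206/15

Expand the product: p(x)·q(x) = -6*x^4 + 7*x^3 + x^2 + 7*x - 6.
∫_{-1}^{1} of each monomial x^k gives [2/(k+1) if k even, 0 if k odd]. Integrating term-by-term (or equivalently evaluating the antiderivative F(x) = -6*x^5/5 + 7*x^4/4 + x^3/3 + 7*x^2/2 - 6*x at the endpoints):
  F(1) − F(−1) = -97/60 − (727/60) = -206/15.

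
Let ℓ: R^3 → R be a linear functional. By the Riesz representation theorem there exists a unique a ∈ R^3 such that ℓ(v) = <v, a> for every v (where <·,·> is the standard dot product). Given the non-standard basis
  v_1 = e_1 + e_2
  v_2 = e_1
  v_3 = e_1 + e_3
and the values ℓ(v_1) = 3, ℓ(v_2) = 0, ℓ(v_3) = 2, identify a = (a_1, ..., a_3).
a = (0, 3, 2)

Write a = (a_1, ..., a_3) in the standard basis. For each basis vector v_i, ℓ(v_i) = <v_i, a> is a linear equation in the a_j's. Collect the n equations into a matrix system V a = ℓ, where row i of V is v_i (expressed in the standard basis). Since V is invertible (lower-triangular with 1s on the diagonal, up to permutation), solve by back-substitution:
  V =
[[1, 1, 0],
 [1, 0, 0],
 [1, 0, 1]]
  V a = (3, 0, 2)
Solving gives a = (0, 3, 2).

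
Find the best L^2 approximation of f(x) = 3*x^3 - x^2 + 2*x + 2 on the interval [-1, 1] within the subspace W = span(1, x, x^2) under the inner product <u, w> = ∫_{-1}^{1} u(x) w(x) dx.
g(x) = -x^2 + 19*x/5 + 2

The best approximation g ∈ W is the orthogonal projection of f onto W. Writing g = a_0 + a_1 x + a_2 x^2, the coefficients solve the normal equations G · a = b where
  G_{ij} = <φ_i, φ_j> and b_i = <f, φ_i>, with φ_0 = 1, φ_1 = x, φ_2 = x^2.
G =
  [2, 0, 2/3]
  [0, 2/3, 0]
  [2/3, 0, 2/5],
b = (10/3, 38/15, 14/15).
Solving gives a_0 = 2, a_1 = 19/5, a_2 = -1, so
  g(x) = -x^2 + 19*x/5 + 2.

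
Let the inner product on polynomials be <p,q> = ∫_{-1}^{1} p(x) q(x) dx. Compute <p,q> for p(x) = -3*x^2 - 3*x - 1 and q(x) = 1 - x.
<p,q> = -2

Expand the product: p(x)·q(x) = 3*x^3 - 2*x - 1.
∫_{-1}^{1} of each monomial x^k gives [2/(k+1) if k even, 0 if k odd]. Integrating term-by-term (or equivalently evaluating the antiderivative F(x) = 3*x^4/4 - x^2 - x at the endpoints):
  F(1) − F(−1) = -5/4 − (3/4) = -2.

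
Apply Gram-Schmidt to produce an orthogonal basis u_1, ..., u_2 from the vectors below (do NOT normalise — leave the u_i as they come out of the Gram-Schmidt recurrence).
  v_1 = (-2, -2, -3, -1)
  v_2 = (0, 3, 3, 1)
Orthogonal basis:
  u_1 = (-2, -2, -3, -1)
  u_2 = (-16/9, 11/9, 1/3, 1/9)

Apply the Gram-Schmidt recurrence
  u_1 = v_1
  u_i = v_i − Σ_{j<i} ((v_i · u_j) / (u_j · u_j)) · u_j.

Step by step this gives:
  u_1 = (-2, -2, -3, -1)
  u_2 = (-16/9, 11/9, 1/3, 1/9)

Orthogonality check:
  u_2 · u_1 = 0 (should be 0)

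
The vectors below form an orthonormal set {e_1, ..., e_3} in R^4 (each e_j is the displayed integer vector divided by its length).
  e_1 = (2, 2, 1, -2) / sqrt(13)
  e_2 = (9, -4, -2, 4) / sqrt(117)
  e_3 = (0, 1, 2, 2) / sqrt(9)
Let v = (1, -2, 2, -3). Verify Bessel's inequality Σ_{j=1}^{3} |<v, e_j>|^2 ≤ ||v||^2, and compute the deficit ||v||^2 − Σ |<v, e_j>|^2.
Σ |<v, e_j>|^2 = 41/9; ||v||^2 = 18; deficit = 121/9

Write each e_j = u_j / sqrt(<u_j, u_j>) where u_j is the displayed integer vector. Then <v, e_j> = <v, u_j> / sqrt(<u_j, u_j>), so |<v, e_j>|^2 = <v, u_j>^2 / <u_j, u_j>.
Coefficients: <v, e_1> = 6/sqrt(13), <v, e_2> = 1/sqrt(117), <v, e_3> = -4/sqrt(9).
Square and sum: Σ |<v, e_j>|^2 = 41/9.
Compute ||v||^2 = v·v = 18.
Deficit = 18 − 41/9 = 121/9 ≥ 0, confirming Bessel's inequality. (The deficit equals ||v − Σ <v,e_j> e_j||^2, the squared distance from v to span{e_j}.)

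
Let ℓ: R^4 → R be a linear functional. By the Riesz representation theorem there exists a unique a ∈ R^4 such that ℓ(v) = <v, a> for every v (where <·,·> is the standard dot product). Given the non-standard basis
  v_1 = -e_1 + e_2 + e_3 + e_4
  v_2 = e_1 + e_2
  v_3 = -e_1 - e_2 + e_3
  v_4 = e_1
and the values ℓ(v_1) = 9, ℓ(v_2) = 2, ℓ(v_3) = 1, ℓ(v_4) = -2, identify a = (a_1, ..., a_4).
a = (-2, 4, 3, 0)

Write a = (a_1, ..., a_4) in the standard basis. For each basis vector v_i, ℓ(v_i) = <v_i, a> is a linear equation in the a_j's. Collect the n equations into a matrix system V a = ℓ, where row i of V is v_i (expressed in the standard basis). Since V is invertible (lower-triangular with 1s on the diagonal, up to permutation), solve by back-substitution:
  V =
[[-1, 1, 1, 1],
 [1, 1, 0, 0],
 [-1, -1, 1, 0],
 [1, 0, 0, 0]]
  V a = (9, 2, 1, -2)
Solving gives a = (-2, 4, 3, 0).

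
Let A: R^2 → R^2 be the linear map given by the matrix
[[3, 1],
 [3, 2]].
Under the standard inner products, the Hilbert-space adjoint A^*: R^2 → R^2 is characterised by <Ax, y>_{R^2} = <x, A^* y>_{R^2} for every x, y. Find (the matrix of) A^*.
A^* = A^T =
[[3, 3],
 [1, 2]]

For real matrices with standard dot products, the defining identity <Ax, y> = <x, A^* y> gives (Ax)^T y = x^T (A^*) y, i.e. x^T A^T y = x^T (A^*) y. Since this holds for all x, y, we must have A^* = A^T. Therefore
A^* =
[[3, 3],
 [1, 2]].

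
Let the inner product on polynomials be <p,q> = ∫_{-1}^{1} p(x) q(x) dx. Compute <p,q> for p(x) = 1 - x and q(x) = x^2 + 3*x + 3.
<p,q> = 14/3

Expand the product: p(x)·q(x) = -x^3 - 2*x^2 + 3.
∫_{-1}^{1} of each monomial x^k gives [2/(k+1) if k even, 0 if k odd]. Integrating term-by-term (or equivalently evaluating the antiderivative F(x) = -x^4/4 - 2*x^3/3 + 3*x at the endpoints):
  F(1) − F(−1) = 25/12 − (-31/12) = 14/3.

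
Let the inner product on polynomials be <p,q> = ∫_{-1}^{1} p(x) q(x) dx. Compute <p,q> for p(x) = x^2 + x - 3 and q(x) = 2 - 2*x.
<p,q> = -12

Expand the product: p(x)·q(x) = -2*x^3 + 8*x - 6.
∫_{-1}^{1} of each monomial x^k gives [2/(k+1) if k even, 0 if k odd]. Integrating term-by-term (or equivalently evaluating the antiderivative F(x) = -x^4/2 + 4*x^2 - 6*x at the endpoints):
  F(1) − F(−1) = -5/2 − (19/2) = -12.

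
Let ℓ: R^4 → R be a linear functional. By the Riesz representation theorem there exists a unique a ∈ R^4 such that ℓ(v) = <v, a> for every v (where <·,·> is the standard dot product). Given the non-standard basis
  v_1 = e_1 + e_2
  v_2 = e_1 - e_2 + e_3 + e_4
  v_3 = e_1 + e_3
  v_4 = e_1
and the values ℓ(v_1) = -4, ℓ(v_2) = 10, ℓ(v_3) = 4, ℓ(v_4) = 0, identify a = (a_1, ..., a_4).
a = (0, -4, 4, 2)

Write a = (a_1, ..., a_4) in the standard basis. For each basis vector v_i, ℓ(v_i) = <v_i, a> is a linear equation in the a_j's. Collect the n equations into a matrix system V a = ℓ, where row i of V is v_i (expressed in the standard basis). Since V is invertible (lower-triangular with 1s on the diagonal, up to permutation), solve by back-substitution:
  V =
[[1, 1, 0, 0],
 [1, -1, 1, 1],
 [1, 0, 1, 0],
 [1, 0, 0, 0]]
  V a = (-4, 10, 4, 0)
Solving gives a = (0, -4, 4, 2).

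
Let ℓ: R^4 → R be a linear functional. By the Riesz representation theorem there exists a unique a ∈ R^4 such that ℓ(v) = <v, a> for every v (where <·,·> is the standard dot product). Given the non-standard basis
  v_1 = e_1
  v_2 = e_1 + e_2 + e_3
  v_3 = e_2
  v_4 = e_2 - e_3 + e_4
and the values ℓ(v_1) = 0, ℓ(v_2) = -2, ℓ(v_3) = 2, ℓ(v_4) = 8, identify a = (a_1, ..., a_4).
a = (0, 2, -4, 2)

Write a = (a_1, ..., a_4) in the standard basis. For each basis vector v_i, ℓ(v_i) = <v_i, a> is a linear equation in the a_j's. Collect the n equations into a matrix system V a = ℓ, where row i of V is v_i (expressed in the standard basis). Since V is invertible (lower-triangular with 1s on the diagonal, up to permutation), solve by back-substitution:
  V =
[[1, 0, 0, 0],
 [1, 1, 1, 0],
 [0, 1, 0, 0],
 [0, 1, -1, 1]]
  V a = (0, -2, 2, 8)
Solving gives a = (0, 2, -4, 2).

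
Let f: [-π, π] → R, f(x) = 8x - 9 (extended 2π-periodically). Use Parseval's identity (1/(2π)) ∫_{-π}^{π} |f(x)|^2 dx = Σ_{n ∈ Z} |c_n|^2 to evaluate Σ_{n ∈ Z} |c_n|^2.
Σ |c_n|^2 = 64π^2/3 + 81

Expand and integrate term by term over [-π, π]:
  ∫ (8x)^2 dx = 64·(2π^3/3); ∫ 2·8·(-9)·x dx = 0 (odd integrand); ∫ (-9)^2 dx = 81·2π.
So (1/(2π)) ∫_{-π}^{π} (8x - 9)^2 dx = 64π^2/3 + 81 = 64π^2/3 + 81.
Parseval ⇒ Σ |c_n|^2 = 64π^2/3 + 81.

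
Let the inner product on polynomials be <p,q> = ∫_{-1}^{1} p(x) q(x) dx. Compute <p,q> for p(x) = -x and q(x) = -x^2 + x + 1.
<p,q> = -2/3

Expand the product: p(x)·q(x) = x^3 - x^2 - x.
∫_{-1}^{1} of each monomial x^k gives [2/(k+1) if k even, 0 if k odd]. Integrating term-by-term (or equivalently evaluating the antiderivative F(x) = x^4/4 - x^3/3 - x^2/2 at the endpoints):
  F(1) − F(−1) = -7/12 − (1/12) = -2/3.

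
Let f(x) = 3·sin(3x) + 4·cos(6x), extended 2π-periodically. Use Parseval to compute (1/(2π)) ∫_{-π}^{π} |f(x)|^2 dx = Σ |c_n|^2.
Σ |c_n|^2 = 25/2

Expand |f|^2 and use orthogonality of {sin(nx), cos(mx)} on [-π, π]:
  ∫_{-π}^{π} sin(nx)^2 dx = π, ∫ cos(mx)^2 dx = π, and cross terms integrate to 0.
So ∫_{-π}^{π} f(x)^2 dx = 3^2 · π + 4^2 · π = (9 + 16)π.
Divide by 2π: (9 + 16)/2 = 25/2.
By Parseval, this equals Σ |c_n|^2.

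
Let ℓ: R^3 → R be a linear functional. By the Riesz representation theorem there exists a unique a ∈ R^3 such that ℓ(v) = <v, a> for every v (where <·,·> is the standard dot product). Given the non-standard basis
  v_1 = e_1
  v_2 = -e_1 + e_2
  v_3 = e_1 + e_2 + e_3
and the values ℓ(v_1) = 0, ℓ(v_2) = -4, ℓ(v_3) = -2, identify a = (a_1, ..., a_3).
a = (0, -4, 2)

Write a = (a_1, ..., a_3) in the standard basis. For each basis vector v_i, ℓ(v_i) = <v_i, a> is a linear equation in the a_j's. Collect the n equations into a matrix system V a = ℓ, where row i of V is v_i (expressed in the standard basis). Since V is invertible (lower-triangular with 1s on the diagonal, up to permutation), solve by back-substitution:
  V =
[[1, 0, 0],
 [-1, 1, 0],
 [1, 1, 1]]
  V a = (0, -4, -2)
Solving gives a = (0, -4, 2).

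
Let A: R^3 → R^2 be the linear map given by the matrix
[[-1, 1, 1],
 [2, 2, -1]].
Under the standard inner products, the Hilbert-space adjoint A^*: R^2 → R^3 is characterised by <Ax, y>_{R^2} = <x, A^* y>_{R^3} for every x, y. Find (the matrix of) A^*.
A^* = A^T =
[[-1, 2],
 [1, 2],
 [1, -1]]

For real matrices with standard dot products, the defining identity <Ax, y> = <x, A^* y> gives (Ax)^T y = x^T (A^*) y, i.e. x^T A^T y = x^T (A^*) y. Since this holds for all x, y, we must have A^* = A^T. Therefore
A^* =
[[-1, 2],
 [1, 2],
 [1, -1]].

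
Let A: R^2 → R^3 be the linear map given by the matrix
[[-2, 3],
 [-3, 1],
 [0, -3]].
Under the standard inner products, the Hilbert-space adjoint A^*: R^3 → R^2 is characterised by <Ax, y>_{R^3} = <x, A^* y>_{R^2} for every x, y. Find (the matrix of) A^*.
A^* = A^T =
[[-2, -3, 0],
 [3, 1, -3]]

For real matrices with standard dot products, the defining identity <Ax, y> = <x, A^* y> gives (Ax)^T y = x^T (A^*) y, i.e. x^T A^T y = x^T (A^*) y. Since this holds for all x, y, we must have A^* = A^T. Therefore
A^* =
[[-2, -3, 0],
 [3, 1, -3]].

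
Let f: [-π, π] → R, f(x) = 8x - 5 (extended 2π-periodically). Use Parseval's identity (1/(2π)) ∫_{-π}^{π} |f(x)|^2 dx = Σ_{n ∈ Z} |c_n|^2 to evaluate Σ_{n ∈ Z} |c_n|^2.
Σ |c_n|^2 = 64π^2/3 + 25

Expand and integrate term by term over [-π, π]:
  ∫ (8x)^2 dx = 64·(2π^3/3); ∫ 2·8·(-5)·x dx = 0 (odd integrand); ∫ (-5)^2 dx = 25·2π.
So (1/(2π)) ∫_{-π}^{π} (8x - 5)^2 dx = 64π^2/3 + 25 = 64π^2/3 + 25.
Parseval ⇒ Σ |c_n|^2 = 64π^2/3 + 25.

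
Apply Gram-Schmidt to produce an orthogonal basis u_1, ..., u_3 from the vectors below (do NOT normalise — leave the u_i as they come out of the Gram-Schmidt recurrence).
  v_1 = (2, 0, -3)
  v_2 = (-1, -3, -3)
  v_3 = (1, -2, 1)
Orthogonal basis:
  u_1 = (2, 0, -3)
  u_2 = (-27/13, -3, -18/13)
  u_3 = (3/2, -3/2, 1)

Apply the Gram-Schmidt recurrence
  u_1 = v_1
  u_i = v_i − Σ_{j<i} ((v_i · u_j) / (u_j · u_j)) · u_j.

Step by step this gives:
  u_1 = (2, 0, -3)
  u_2 = (-27/13, -3, -18/13)
  u_3 = (3/2, -3/2, 1)

Orthogonality check:
  u_2 · u_1 = 0 (should be 0)
  u_3 · u_1 = 0 (should be 0)
  u_3 · u_2 = 0 (should be 0)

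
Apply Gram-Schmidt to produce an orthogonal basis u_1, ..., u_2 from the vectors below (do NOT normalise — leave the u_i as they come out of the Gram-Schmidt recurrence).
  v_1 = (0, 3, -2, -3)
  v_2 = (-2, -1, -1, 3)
Orthogonal basis:
  u_1 = (0, 3, -2, -3)
  u_2 = (-2, 4/11, -21/11, 18/11)

Apply the Gram-Schmidt recurrence
  u_1 = v_1
  u_i = v_i − Σ_{j<i} ((v_i · u_j) / (u_j · u_j)) · u_j.

Step by step this gives:
  u_1 = (0, 3, -2, -3)
  u_2 = (-2, 4/11, -21/11, 18/11)

Orthogonality check:
  u_2 · u_1 = 0 (should be 0)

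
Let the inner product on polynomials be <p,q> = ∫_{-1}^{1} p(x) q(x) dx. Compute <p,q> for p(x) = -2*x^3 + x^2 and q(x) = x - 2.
<p,q> = -32/15

Expand the product: p(x)·q(x) = -2*x^4 + 5*x^3 - 2*x^2.
∫_{-1}^{1} of each monomial x^k gives [2/(k+1) if k even, 0 if k odd]. Integrating term-by-term (or equivalently evaluating the antiderivative F(x) = -2*x^5/5 + 5*x^4/4 - 2*x^3/3 at the endpoints):
  F(1) − F(−1) = 11/60 − (139/60) = -32/15.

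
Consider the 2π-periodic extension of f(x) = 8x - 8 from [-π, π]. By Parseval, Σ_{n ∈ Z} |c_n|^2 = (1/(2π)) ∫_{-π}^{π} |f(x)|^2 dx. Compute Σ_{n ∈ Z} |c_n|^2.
Σ |c_n|^2 = 64π^2/3 + 64

Expand and integrate term by term over [-π, π]:
  ∫ (8x)^2 dx = 64·(2π^3/3); ∫ 2·8·(-8)·x dx = 0 (odd integrand); ∫ (-8)^2 dx = 64·2π.
So (1/(2π)) ∫_{-π}^{π} (8x - 8)^2 dx = 64π^2/3 + 64 = 64π^2/3 + 64.
Parseval ⇒ Σ |c_n|^2 = 64π^2/3 + 64.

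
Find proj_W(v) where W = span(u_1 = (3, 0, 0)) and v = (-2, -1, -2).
proj_W(v) = (-2, 0, 0)

Set up U = [u_1 | ... | u_1] ∈ R^(3×1). The projector onto W = col(U) is P = U (U^T U)^(-1) U^T.
Compute U^T U =
  [9],
and U^T v = (-6).
Solve U^T U · c = U^T v for the coefficients: c = (-2/3). The projection is proj_W(v) = U c.
Check: (v - proj_W(v)) · u_1 = 0  (should be 0).
Result: proj_W(v) = (-2, 0, 0).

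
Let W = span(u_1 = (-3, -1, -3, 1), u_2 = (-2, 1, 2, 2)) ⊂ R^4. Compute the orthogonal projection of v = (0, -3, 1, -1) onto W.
proj_W(v) = (4/7, -7/37, -88/259, -128/259)

Set up U = [u_1 | ... | u_2] ∈ R^(4×2). The projector onto W = col(U) is P = U (U^T U)^(-1) U^T.
Compute U^T U =
  [20, 1]
  [1, 13],
and U^T v = (-1, -3).
Solve U^T U · c = U^T v for the coefficients: c = (-10/259, -59/259). The projection is proj_W(v) = U c.
Check: (v - proj_W(v)) · u_1 = 0  (should be 0).
Check: (v - proj_W(v)) · u_2 = 0  (should be 0).
Result: proj_W(v) = (4/7, -7/37, -88/259, -128/259).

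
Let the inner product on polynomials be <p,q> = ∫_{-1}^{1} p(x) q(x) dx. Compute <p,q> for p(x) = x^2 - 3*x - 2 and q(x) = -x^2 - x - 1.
<p,q> = 94/15

Expand the product: p(x)·q(x) = -x^4 + 2*x^3 + 4*x^2 + 5*x + 2.
∫_{-1}^{1} of each monomial x^k gives [2/(k+1) if k even, 0 if k odd]. Integrating term-by-term (or equivalently evaluating the antiderivative F(x) = -x^5/5 + x^4/2 + 4*x^3/3 + 5*x^2/2 + 2*x at the endpoints):
  F(1) − F(−1) = 92/15 − (-2/15) = 94/15.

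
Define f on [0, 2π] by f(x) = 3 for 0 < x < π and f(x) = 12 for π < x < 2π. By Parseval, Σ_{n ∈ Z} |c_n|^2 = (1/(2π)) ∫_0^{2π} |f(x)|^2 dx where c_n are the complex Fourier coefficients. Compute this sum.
Σ |c_n|^2 = 153/2

Parseval equates the L^2 energy of f (normalised by 1/(2π)) with the ℓ^2 sum of its Fourier coefficients: (1/(2π)) ∫_0^{2π} |f|^2 = Σ |c_n|^2.
Compute the left side: (1/(2π)) [∫_0^π 3^2 dx + ∫_π^{2π} 12^2 dx] = (1/(2π)) · (9π + 144π) = (9 + 144)/2 = 153/2.
So Σ_{n ∈ Z} |c_n|^2 = 153/2.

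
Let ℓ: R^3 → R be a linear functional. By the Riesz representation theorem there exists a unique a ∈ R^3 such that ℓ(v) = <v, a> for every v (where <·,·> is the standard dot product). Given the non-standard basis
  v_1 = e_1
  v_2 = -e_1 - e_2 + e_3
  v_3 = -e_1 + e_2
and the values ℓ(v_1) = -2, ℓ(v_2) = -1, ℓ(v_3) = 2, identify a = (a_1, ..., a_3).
a = (-2, 0, -3)

Write a = (a_1, ..., a_3) in the standard basis. For each basis vector v_i, ℓ(v_i) = <v_i, a> is a linear equation in the a_j's. Collect the n equations into a matrix system V a = ℓ, where row i of V is v_i (expressed in the standard basis). Since V is invertible (lower-triangular with 1s on the diagonal, up to permutation), solve by back-substitution:
  V =
[[1, 0, 0],
 [-1, -1, 1],
 [-1, 1, 0]]
  V a = (-2, -1, 2)
Solving gives a = (-2, 0, -3).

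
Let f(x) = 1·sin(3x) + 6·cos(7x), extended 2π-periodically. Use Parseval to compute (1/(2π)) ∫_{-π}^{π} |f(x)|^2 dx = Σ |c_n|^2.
Σ |c_n|^2 = 37/2

Expand |f|^2 and use orthogonality of {sin(nx), cos(mx)} on [-π, π]:
  ∫_{-π}^{π} sin(nx)^2 dx = π, ∫ cos(mx)^2 dx = π, and cross terms integrate to 0.
So ∫_{-π}^{π} f(x)^2 dx = 1^2 · π + 6^2 · π = (1 + 36)π.
Divide by 2π: (1 + 36)/2 = 37/2.
By Parseval, this equals Σ |c_n|^2.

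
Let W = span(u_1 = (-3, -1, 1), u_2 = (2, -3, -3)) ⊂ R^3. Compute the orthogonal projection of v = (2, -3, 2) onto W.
proj_W(v) = (41/103, -233/206, -193/206)

Set up U = [u_1 | ... | u_2] ∈ R^(3×2). The projector onto W = col(U) is P = U (U^T U)^(-1) U^T.
Compute U^T U =
  [11, -6]
  [-6, 22],
and U^T v = (-1, 7).
Solve U^T U · c = U^T v for the coefficients: c = (10/103, 71/206). The projection is proj_W(v) = U c.
Check: (v - proj_W(v)) · u_1 = 0  (should be 0).
Check: (v - proj_W(v)) · u_2 = 0  (should be 0).
Result: proj_W(v) = (41/103, -233/206, -193/206).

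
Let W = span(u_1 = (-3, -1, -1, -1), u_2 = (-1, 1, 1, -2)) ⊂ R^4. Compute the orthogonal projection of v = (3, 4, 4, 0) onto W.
proj_W(v) = (97/25, 49/15, 49/15, -88/75)

Set up U = [u_1 | ... | u_2] ∈ R^(4×2). The projector onto W = col(U) is P = U (U^T U)^(-1) U^T.
Compute U^T U =
  [12, 3]
  [3, 7],
and U^T v = (-17, 5).
Solve U^T U · c = U^T v for the coefficients: c = (-134/75, 37/25). The projection is proj_W(v) = U c.
Check: (v - proj_W(v)) · u_1 = 0  (should be 0).
Check: (v - proj_W(v)) · u_2 = 0  (should be 0).
Result: proj_W(v) = (97/25, 49/15, 49/15, -88/75).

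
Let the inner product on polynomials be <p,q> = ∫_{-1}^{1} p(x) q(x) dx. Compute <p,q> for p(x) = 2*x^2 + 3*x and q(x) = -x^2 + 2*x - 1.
<p,q> = 28/15

Expand the product: p(x)·q(x) = -2*x^4 + x^3 + 4*x^2 - 3*x.
∫_{-1}^{1} of each monomial x^k gives [2/(k+1) if k even, 0 if k odd]. Integrating term-by-term (or equivalently evaluating the antiderivative F(x) = -2*x^5/5 + x^4/4 + 4*x^3/3 - 3*x^2/2 at the endpoints):
  F(1) − F(−1) = -19/60 − (-131/60) = 28/15.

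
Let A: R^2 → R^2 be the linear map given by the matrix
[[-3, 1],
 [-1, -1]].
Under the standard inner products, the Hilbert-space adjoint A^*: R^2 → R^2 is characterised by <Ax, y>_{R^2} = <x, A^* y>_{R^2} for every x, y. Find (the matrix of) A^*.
A^* = A^T =
[[-3, -1],
 [1, -1]]

For real matrices with standard dot products, the defining identity <Ax, y> = <x, A^* y> gives (Ax)^T y = x^T (A^*) y, i.e. x^T A^T y = x^T (A^*) y. Since this holds for all x, y, we must have A^* = A^T. Therefore
A^* =
[[-3, -1],
 [1, -1]].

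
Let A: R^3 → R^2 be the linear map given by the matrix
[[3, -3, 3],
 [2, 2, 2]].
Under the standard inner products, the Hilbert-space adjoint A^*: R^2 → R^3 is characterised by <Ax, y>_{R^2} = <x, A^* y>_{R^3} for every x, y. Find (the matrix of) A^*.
A^* = A^T =
[[3, 2],
 [-3, 2],
 [3, 2]]

For real matrices with standard dot products, the defining identity <Ax, y> = <x, A^* y> gives (Ax)^T y = x^T (A^*) y, i.e. x^T A^T y = x^T (A^*) y. Since this holds for all x, y, we must have A^* = A^T. Therefore
A^* =
[[3, 2],
 [-3, 2],
 [3, 2]].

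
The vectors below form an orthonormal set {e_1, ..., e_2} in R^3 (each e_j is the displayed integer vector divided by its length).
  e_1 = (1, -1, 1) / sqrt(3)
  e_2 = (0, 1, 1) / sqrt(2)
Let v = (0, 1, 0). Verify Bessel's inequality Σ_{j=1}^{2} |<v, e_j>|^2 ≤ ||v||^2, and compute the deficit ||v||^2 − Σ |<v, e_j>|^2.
Σ |<v, e_j>|^2 = 5/6; ||v||^2 = 1; deficit = 1/6

Write each e_j = u_j / sqrt(<u_j, u_j>) where u_j is the displayed integer vector. Then <v, e_j> = <v, u_j> / sqrt(<u_j, u_j>), so |<v, e_j>|^2 = <v, u_j>^2 / <u_j, u_j>.
Coefficients: <v, e_1> = -1/sqrt(3), <v, e_2> = 1/sqrt(2).
Square and sum: Σ |<v, e_j>|^2 = 5/6.
Compute ||v||^2 = v·v = 1.
Deficit = 1 − 5/6 = 1/6 ≥ 0, confirming Bessel's inequality. (The deficit equals ||v − Σ <v,e_j> e_j||^2, the squared distance from v to span{e_j}.)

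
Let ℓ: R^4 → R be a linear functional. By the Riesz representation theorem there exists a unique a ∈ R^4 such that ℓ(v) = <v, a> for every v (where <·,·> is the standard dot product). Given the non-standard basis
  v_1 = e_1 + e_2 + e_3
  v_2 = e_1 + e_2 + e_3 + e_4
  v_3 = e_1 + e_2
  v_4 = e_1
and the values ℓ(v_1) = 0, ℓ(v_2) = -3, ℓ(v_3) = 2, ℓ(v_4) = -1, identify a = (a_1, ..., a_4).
a = (-1, 3, -2, -3)

Write a = (a_1, ..., a_4) in the standard basis. For each basis vector v_i, ℓ(v_i) = <v_i, a> is a linear equation in the a_j's. Collect the n equations into a matrix system V a = ℓ, where row i of V is v_i (expressed in the standard basis). Since V is invertible (lower-triangular with 1s on the diagonal, up to permutation), solve by back-substitution:
  V =
[[1, 1, 1, 0],
 [1, 1, 1, 1],
 [1, 1, 0, 0],
 [1, 0, 0, 0]]
  V a = (0, -3, 2, -1)
Solving gives a = (-1, 3, -2, -3).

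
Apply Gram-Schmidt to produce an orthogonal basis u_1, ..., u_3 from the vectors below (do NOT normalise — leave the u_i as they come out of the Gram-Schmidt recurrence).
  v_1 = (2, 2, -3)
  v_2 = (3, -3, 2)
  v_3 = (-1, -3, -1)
Orthogonal basis:
  u_1 = (2, 2, -3)
  u_2 = (63/17, -39/17, 16/17)
  u_3 = (-140/169, -28/13, -336/169)

Apply the Gram-Schmidt recurrence
  u_1 = v_1
  u_i = v_i − Σ_{j<i} ((v_i · u_j) / (u_j · u_j)) · u_j.

Step by step this gives:
  u_1 = (2, 2, -3)
  u_2 = (63/17, -39/17, 16/17)
  u_3 = (-140/169, -28/13, -336/169)

Orthogonality check:
  u_2 · u_1 = 0 (should be 0)
  u_3 · u_1 = 0 (should be 0)
  u_3 · u_2 = 0 (should be 0)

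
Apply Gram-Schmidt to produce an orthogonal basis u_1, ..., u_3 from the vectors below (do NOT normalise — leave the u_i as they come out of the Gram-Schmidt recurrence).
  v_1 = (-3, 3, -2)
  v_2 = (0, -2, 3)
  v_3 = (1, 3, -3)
Orthogonal basis:
  u_1 = (-3, 3, -2)
  u_2 = (-18/11, -4/11, 21/11)
  u_3 = (35/71, 63/71, 42/71)

Apply the Gram-Schmidt recurrence
  u_1 = v_1
  u_i = v_i − Σ_{j<i} ((v_i · u_j) / (u_j · u_j)) · u_j.

Step by step this gives:
  u_1 = (-3, 3, -2)
  u_2 = (-18/11, -4/11, 21/11)
  u_3 = (35/71, 63/71, 42/71)

Orthogonality check:
  u_2 · u_1 = 0 (should be 0)
  u_3 · u_1 = 0 (should be 0)
  u_3 · u_2 = 0 (should be 0)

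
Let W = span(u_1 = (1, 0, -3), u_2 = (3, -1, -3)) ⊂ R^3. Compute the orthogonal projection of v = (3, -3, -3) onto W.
proj_W(v) = (87/23, -33/23, -63/23)

Set up U = [u_1 | ... | u_2] ∈ R^(3×2). The projector onto W = col(U) is P = U (U^T U)^(-1) U^T.
Compute U^T U =
  [10, 12]
  [12, 19],
and U^T v = (12, 21).
Solve U^T U · c = U^T v for the coefficients: c = (-12/23, 33/23). The projection is proj_W(v) = U c.
Check: (v - proj_W(v)) · u_1 = 0  (should be 0).
Check: (v - proj_W(v)) · u_2 = 0  (should be 0).
Result: proj_W(v) = (87/23, -33/23, -63/23).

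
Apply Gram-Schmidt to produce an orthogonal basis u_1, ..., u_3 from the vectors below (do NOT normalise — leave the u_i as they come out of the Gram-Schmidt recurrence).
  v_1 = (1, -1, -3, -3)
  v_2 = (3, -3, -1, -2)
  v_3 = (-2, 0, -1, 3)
Orthogonal basis:
  u_1 = (1, -1, -3, -3)
  u_2 = (9/4, -9/4, 5/4, 1/4)
  u_3 = (-151/235, -319/235, -392/235, 448/235)

Apply the Gram-Schmidt recurrence
  u_1 = v_1
  u_i = v_i − Σ_{j<i} ((v_i · u_j) / (u_j · u_j)) · u_j.

Step by step this gives:
  u_1 = (1, -1, -3, -3)
  u_2 = (9/4, -9/4, 5/4, 1/4)
  u_3 = (-151/235, -319/235, -392/235, 448/235)

Orthogonality check:
  u_2 · u_1 = 0 (should be 0)
  u_3 · u_1 = 0 (should be 0)
  u_3 · u_2 = 0 (should be 0)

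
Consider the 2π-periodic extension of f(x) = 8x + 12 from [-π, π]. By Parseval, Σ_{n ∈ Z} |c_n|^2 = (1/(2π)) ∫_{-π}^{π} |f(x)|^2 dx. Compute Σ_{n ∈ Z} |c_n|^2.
Σ |c_n|^2 = 64π^2/3 + 144

Expand and integrate term by term over [-π, π]:
  ∫ (8x)^2 dx = 64·(2π^3/3); ∫ 2·8·(12)·x dx = 0 (odd integrand); ∫ 12^2 dx = 144·2π.
So (1/(2π)) ∫_{-π}^{π} (8x + 12)^2 dx = 64π^2/3 + 144 = 64π^2/3 + 144.
Parseval ⇒ Σ |c_n|^2 = 64π^2/3 + 144.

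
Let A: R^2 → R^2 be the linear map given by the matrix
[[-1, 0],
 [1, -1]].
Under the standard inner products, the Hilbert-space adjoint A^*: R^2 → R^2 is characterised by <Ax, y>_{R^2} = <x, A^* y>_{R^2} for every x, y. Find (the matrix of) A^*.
A^* = A^T =
[[-1, 1],
 [0, -1]]

For real matrices with standard dot products, the defining identity <Ax, y> = <x, A^* y> gives (Ax)^T y = x^T (A^*) y, i.e. x^T A^T y = x^T (A^*) y. Since this holds for all x, y, we must have A^* = A^T. Therefore
A^* =
[[-1, 1],
 [0, -1]].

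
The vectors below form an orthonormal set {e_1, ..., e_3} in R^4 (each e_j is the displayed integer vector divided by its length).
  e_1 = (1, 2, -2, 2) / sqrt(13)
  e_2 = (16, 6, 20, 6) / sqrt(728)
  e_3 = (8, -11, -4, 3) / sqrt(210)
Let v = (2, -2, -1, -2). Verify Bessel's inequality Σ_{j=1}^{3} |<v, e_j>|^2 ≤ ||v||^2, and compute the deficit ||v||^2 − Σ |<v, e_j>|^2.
Σ |<v, e_j>|^2 = 38/5; ||v||^2 = 13; deficit = 27/5

Write each e_j = u_j / sqrt(<u_j, u_j>) where u_j is the displayed integer vector. Then <v, e_j> = <v, u_j> / sqrt(<u_j, u_j>), so |<v, e_j>|^2 = <v, u_j>^2 / <u_j, u_j>.
Coefficients: <v, e_1> = -4/sqrt(13), <v, e_2> = -12/sqrt(728), <v, e_3> = 36/sqrt(210).
Square and sum: Σ |<v, e_j>|^2 = 38/5.
Compute ||v||^2 = v·v = 13.
Deficit = 13 − 38/5 = 27/5 ≥ 0, confirming Bessel's inequality. (The deficit equals ||v − Σ <v,e_j> e_j||^2, the squared distance from v to span{e_j}.)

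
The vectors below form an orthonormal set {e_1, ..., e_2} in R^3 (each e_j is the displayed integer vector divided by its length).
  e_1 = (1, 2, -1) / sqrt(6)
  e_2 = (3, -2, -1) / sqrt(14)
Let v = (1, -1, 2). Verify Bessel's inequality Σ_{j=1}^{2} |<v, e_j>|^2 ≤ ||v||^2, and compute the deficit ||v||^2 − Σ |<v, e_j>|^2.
Σ |<v, e_j>|^2 = 15/7; ||v||^2 = 6; deficit = 27/7

Write each e_j = u_j / sqrt(<u_j, u_j>) where u_j is the displayed integer vector. Then <v, e_j> = <v, u_j> / sqrt(<u_j, u_j>), so |<v, e_j>|^2 = <v, u_j>^2 / <u_j, u_j>.
Coefficients: <v, e_1> = -3/sqrt(6), <v, e_2> = 3/sqrt(14).
Square and sum: Σ |<v, e_j>|^2 = 15/7.
Compute ||v||^2 = v·v = 6.
Deficit = 6 − 15/7 = 27/7 ≥ 0, confirming Bessel's inequality. (The deficit equals ||v − Σ <v,e_j> e_j||^2, the squared distance from v to span{e_j}.)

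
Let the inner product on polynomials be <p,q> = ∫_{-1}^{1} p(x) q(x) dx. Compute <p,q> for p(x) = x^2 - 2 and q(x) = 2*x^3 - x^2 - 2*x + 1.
<p,q> = -12/5

Expand the product: p(x)·q(x) = 2*x^5 - x^4 - 6*x^3 + 3*x^2 + 4*x - 2.
∫_{-1}^{1} of each monomial x^k gives [2/(k+1) if k even, 0 if k odd]. Integrating term-by-term (or equivalently evaluating the antiderivative F(x) = x^6/3 - x^5/5 - 3*x^4/2 + x^3 + 2*x^2 - 2*x at the endpoints):
  F(1) − F(−1) = -11/30 − (61/30) = -12/5.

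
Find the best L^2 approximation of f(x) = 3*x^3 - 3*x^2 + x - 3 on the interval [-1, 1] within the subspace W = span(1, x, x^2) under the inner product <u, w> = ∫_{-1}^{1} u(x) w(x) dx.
g(x) = -3*x^2 + 14*x/5 - 3

The best approximation g ∈ W is the orthogonal projection of f onto W. Writing g = a_0 + a_1 x + a_2 x^2, the coefficients solve the normal equations G · a = b where
  G_{ij} = <φ_i, φ_j> and b_i = <f, φ_i>, with φ_0 = 1, φ_1 = x, φ_2 = x^2.
G =
  [2, 0, 2/3]
  [0, 2/3, 0]
  [2/3, 0, 2/5],
b = (-8, 28/15, -16/5).
Solving gives a_0 = -3, a_1 = 14/5, a_2 = -3, so
  g(x) = -3*x^2 + 14*x/5 - 3.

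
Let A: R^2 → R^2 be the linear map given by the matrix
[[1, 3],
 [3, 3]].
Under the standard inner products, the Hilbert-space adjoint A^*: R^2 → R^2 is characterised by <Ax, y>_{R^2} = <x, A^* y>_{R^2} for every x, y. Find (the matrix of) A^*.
A^* = A^T =
[[1, 3],
 [3, 3]]

For real matrices with standard dot products, the defining identity <Ax, y> = <x, A^* y> gives (Ax)^T y = x^T (A^*) y, i.e. x^T A^T y = x^T (A^*) y. Since this holds for all x, y, we must have A^* = A^T. Therefore
A^* =
[[1, 3],
 [3, 3]].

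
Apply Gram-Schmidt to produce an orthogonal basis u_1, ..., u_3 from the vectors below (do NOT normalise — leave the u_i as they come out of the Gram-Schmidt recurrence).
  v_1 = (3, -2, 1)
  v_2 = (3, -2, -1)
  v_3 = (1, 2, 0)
Orthogonal basis:
  u_1 = (3, -2, 1)
  u_2 = (3/7, -2/7, -13/7)
  u_3 = (16/13, 24/13, 0)

Apply the Gram-Schmidt recurrence
  u_1 = v_1
  u_i = v_i − Σ_{j<i} ((v_i · u_j) / (u_j · u_j)) · u_j.

Step by step this gives:
  u_1 = (3, -2, 1)
  u_2 = (3/7, -2/7, -13/7)
  u_3 = (16/13, 24/13, 0)

Orthogonality check:
  u_2 · u_1 = 0 (should be 0)
  u_3 · u_1 = 0 (should be 0)
  u_3 · u_2 = 0 (should be 0)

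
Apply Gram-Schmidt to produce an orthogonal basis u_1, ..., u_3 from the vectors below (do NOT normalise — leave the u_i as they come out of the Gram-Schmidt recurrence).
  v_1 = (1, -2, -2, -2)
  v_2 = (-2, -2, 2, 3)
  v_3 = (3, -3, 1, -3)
Orthogonal basis:
  u_1 = (1, -2, -2, -2)
  u_2 = (-18/13, -42/13, 10/13, 23/13)
  u_3 = (436/209, -167/209, 617/209, -232/209)

Apply the Gram-Schmidt recurrence
  u_1 = v_1
  u_i = v_i − Σ_{j<i} ((v_i · u_j) / (u_j · u_j)) · u_j.

Step by step this gives:
  u_1 = (1, -2, -2, -2)
  u_2 = (-18/13, -42/13, 10/13, 23/13)
  u_3 = (436/209, -167/209, 617/209, -232/209)

Orthogonality check:
  u_2 · u_1 = 0 (should be 0)
  u_3 · u_1 = 0 (should be 0)
  u_3 · u_2 = 0 (should be 0)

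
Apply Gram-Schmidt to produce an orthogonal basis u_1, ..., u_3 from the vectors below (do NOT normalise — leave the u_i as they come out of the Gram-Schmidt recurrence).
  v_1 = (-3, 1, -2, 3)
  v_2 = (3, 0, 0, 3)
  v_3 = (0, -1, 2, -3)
Orthogonal basis:
  u_1 = (-3, 1, -2, 3)
  u_2 = (3, 0, 0, 3)
  u_3 = (-15/46, -9/23, 18/23, 15/46)

Apply the Gram-Schmidt recurrence
  u_1 = v_1
  u_i = v_i − Σ_{j<i} ((v_i · u_j) / (u_j · u_j)) · u_j.

Step by step this gives:
  u_1 = (-3, 1, -2, 3)
  u_2 = (3, 0, 0, 3)
  u_3 = (-15/46, -9/23, 18/23, 15/46)

Orthogonality check:
  u_2 · u_1 = 0 (should be 0)
  u_3 · u_1 = 0 (should be 0)
  u_3 · u_2 = 0 (should be 0)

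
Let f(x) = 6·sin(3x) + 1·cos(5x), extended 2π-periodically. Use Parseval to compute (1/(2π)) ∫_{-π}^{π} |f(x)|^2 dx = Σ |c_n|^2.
Σ |c_n|^2 = 37/2

Expand |f|^2 and use orthogonality of {sin(nx), cos(mx)} on [-π, π]:
  ∫_{-π}^{π} sin(nx)^2 dx = π, ∫ cos(mx)^2 dx = π, and cross terms integrate to 0.
So ∫_{-π}^{π} f(x)^2 dx = 6^2 · π + 1^2 · π = (36 + 1)π.
Divide by 2π: (36 + 1)/2 = 37/2.
By Parseval, this equals Σ |c_n|^2.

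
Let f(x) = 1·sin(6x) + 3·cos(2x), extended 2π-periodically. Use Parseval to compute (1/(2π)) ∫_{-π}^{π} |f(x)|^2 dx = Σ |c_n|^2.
Σ |c_n|^2 = 5

Expand |f|^2 and use orthogonality of {sin(nx), cos(mx)} on [-π, π]:
  ∫_{-π}^{π} sin(nx)^2 dx = π, ∫ cos(mx)^2 dx = π, and cross terms integrate to 0.
So ∫_{-π}^{π} f(x)^2 dx = 1^2 · π + 3^2 · π = (1 + 9)π.
Divide by 2π: (1 + 9)/2 = 5.
By Parseval, this equals Σ |c_n|^2.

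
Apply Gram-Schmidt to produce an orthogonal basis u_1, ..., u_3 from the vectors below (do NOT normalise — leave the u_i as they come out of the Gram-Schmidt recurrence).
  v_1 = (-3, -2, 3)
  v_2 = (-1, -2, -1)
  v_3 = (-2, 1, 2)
Orthogonal basis:
  u_1 = (-3, -2, 3)
  u_2 = (-5/11, -18/11, -17/11)
  u_3 = (-28/29, 21/29, -14/29)

Apply the Gram-Schmidt recurrence
  u_1 = v_1
  u_i = v_i − Σ_{j<i} ((v_i · u_j) / (u_j · u_j)) · u_j.

Step by step this gives:
  u_1 = (-3, -2, 3)
  u_2 = (-5/11, -18/11, -17/11)
  u_3 = (-28/29, 21/29, -14/29)

Orthogonality check:
  u_2 · u_1 = 0 (should be 0)
  u_3 · u_1 = 0 (should be 0)
  u_3 · u_2 = 0 (should be 0)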